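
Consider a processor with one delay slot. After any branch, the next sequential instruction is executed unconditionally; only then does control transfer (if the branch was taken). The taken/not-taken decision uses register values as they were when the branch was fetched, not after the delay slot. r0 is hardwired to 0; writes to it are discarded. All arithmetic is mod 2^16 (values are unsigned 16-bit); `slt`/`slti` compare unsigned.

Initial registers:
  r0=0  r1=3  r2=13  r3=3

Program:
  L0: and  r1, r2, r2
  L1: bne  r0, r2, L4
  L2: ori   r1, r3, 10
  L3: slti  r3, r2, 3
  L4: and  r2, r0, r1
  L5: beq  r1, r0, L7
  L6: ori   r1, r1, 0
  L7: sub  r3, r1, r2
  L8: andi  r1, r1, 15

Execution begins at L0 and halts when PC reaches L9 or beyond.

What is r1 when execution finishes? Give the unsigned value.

  step pc=0: and  r1, r2, r2  regs=(0,13,13,3)
  step pc=1: bne  r0, r2, L4  cond=T  regs=(0,13,13,3)
  step pc=2: ori   r1, r3, 10  regs=(0,11,13,3)
  step pc=4: and  r2, r0, r1  regs=(0,11,0,3)
  step pc=5: beq  r1, r0, L7  cond=F  regs=(0,11,0,3)
  step pc=6: ori   r1, r1, 0  regs=(0,11,0,3)
  step pc=7: sub  r3, r1, r2  regs=(0,11,0,11)
  step pc=8: andi  r1, r1, 15  regs=(0,11,0,11)

11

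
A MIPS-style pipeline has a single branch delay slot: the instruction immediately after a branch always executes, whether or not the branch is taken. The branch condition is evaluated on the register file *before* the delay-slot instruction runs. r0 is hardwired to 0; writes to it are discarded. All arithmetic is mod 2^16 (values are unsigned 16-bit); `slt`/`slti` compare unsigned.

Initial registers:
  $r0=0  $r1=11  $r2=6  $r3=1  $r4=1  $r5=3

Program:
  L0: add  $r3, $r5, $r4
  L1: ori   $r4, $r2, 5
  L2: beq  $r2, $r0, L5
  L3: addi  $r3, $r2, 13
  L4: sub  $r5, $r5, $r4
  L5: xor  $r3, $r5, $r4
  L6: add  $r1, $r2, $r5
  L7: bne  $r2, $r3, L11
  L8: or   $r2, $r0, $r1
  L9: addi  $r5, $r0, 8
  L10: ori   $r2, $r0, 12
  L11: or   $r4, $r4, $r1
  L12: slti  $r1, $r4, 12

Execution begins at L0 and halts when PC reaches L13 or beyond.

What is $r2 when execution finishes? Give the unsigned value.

2

#0 add  $r3, $r5, $r4 ; 0/11/6/4/1/3
#1 ori   $r4, $r2, 5 ; 0/11/6/4/7/3
#2 beq  $r2, $r0, L5 ; 0/11/6/4/7/3 ; →fallthru
#3 addi  $r3, $r2, 13 ; 0/11/6/19/7/3
#4 sub  $r5, $r5, $r4 ; 0/11/6/19/7/65532
#5 xor  $r3, $r5, $r4 ; 0/11/6/65531/7/65532
#6 add  $r1, $r2, $r5 ; 0/2/6/65531/7/65532
#7 bne  $r2, $r3, L11 ; 0/2/6/65531/7/65532 ; →target
#8 or   $r2, $r0, $r1 ; 0/2/2/65531/7/65532
#11 or   $r4, $r4, $r1 ; 0/2/2/65531/7/65532
#12 slti  $r1, $r4, 12 ; 0/1/2/65531/7/65532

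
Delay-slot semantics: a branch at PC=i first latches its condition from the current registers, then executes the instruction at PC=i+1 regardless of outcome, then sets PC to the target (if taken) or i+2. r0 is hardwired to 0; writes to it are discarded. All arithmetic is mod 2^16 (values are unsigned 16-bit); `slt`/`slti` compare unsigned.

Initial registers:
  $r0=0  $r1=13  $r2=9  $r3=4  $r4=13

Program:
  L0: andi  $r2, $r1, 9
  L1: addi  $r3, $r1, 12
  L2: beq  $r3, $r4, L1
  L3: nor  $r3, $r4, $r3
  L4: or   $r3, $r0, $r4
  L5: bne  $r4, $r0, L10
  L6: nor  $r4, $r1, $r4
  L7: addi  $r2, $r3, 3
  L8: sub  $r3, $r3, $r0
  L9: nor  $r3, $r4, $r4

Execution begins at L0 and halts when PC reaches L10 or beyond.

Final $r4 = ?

65522

  step pc=0: andi  $r2, $r1, 9  regs=(0,13,9,4,13)
  step pc=1: addi  $r3, $r1, 12  regs=(0,13,9,25,13)
  step pc=2: beq  $r3, $r4, L1  cond=F  regs=(0,13,9,25,13)
  step pc=3: nor  $r3, $r4, $r3  regs=(0,13,9,65506,13)
  step pc=4: or   $r3, $r0, $r4  regs=(0,13,9,13,13)
  step pc=5: bne  $r4, $r0, L10  cond=T  regs=(0,13,9,13,13)
  step pc=6: nor  $r4, $r1, $r4  regs=(0,13,9,13,65522)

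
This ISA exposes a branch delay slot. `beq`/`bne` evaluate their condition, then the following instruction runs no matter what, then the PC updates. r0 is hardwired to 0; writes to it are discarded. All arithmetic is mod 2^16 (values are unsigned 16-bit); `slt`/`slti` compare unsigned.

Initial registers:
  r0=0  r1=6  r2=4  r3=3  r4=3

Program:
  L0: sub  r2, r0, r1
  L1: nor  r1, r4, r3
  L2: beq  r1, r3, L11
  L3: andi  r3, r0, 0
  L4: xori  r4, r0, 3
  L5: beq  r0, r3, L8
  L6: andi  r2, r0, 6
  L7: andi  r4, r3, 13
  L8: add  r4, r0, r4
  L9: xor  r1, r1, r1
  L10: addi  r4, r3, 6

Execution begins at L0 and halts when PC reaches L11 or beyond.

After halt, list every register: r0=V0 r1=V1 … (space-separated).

#0 sub  r2, r0, r1 ; 0/6/65530/3/3
#1 nor  r1, r4, r3 ; 0/65532/65530/3/3
#2 beq  r1, r3, L11 ; 0/65532/65530/3/3 ; →fallthru
#3 andi  r3, r0, 0 ; 0/65532/65530/0/3
#4 xori  r4, r0, 3 ; 0/65532/65530/0/3
#5 beq  r0, r3, L8 ; 0/65532/65530/0/3 ; →target
#6 andi  r2, r0, 6 ; 0/65532/0/0/3
#8 add  r4, r0, r4 ; 0/65532/0/0/3
#9 xor  r1, r1, r1 ; 0/0/0/0/3
#10 addi  r4, r3, 6 ; 0/0/0/0/6

r0=0 r1=0 r2=0 r3=0 r4=6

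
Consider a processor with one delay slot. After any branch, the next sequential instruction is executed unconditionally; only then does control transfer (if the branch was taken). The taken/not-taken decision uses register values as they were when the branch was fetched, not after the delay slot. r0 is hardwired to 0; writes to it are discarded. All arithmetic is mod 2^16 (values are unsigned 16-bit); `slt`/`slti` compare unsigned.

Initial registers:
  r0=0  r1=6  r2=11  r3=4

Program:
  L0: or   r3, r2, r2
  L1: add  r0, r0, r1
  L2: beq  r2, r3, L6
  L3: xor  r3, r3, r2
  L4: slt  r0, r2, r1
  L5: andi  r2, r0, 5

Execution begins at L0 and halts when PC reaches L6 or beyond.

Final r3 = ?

  step pc=0: or   r3, r2, r2  regs=(0,6,11,11)
  step pc=1: add  r0, r0, r1  regs=(0,6,11,11)
  step pc=2: beq  r2, r3, L6  cond=T  regs=(0,6,11,11)
  step pc=3: xor  r3, r3, r2  regs=(0,6,11,0)

0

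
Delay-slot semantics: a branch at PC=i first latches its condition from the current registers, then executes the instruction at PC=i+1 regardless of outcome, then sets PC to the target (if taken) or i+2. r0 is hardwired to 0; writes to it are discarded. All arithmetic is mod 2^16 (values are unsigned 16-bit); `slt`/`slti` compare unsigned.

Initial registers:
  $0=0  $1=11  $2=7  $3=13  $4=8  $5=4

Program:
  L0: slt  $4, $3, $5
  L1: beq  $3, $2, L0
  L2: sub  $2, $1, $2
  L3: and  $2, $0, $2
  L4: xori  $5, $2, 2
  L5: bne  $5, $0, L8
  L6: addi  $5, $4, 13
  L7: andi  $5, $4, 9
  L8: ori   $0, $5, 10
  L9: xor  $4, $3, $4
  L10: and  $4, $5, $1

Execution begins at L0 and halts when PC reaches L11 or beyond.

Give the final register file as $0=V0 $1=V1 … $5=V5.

PC=0  slt  $4, $3, $5        | $0=0 $1=11 $2=7 $3=13 $4=0 $5=4
PC=1  beq  $3, $2, L0        | $0=0 $1=11 $2=7 $3=13 $4=0 $5=4  [not taken]
PC=2  sub  $2, $1, $2        | $0=0 $1=11 $2=4 $3=13 $4=0 $5=4
PC=3  and  $2, $0, $2        | $0=0 $1=11 $2=0 $3=13 $4=0 $5=4
PC=4  xori  $5, $2, 2        | $0=0 $1=11 $2=0 $3=13 $4=0 $5=2
PC=5  bne  $5, $0, L8        | $0=0 $1=11 $2=0 $3=13 $4=0 $5=2  [TAKEN]
PC=6  addi  $5, $4, 13       | $0=0 $1=11 $2=0 $3=13 $4=0 $5=13
PC=8  ori   $0, $5, 10       | $0=0 $1=11 $2=0 $3=13 $4=0 $5=13
PC=9  xor  $4, $3, $4        | $0=0 $1=11 $2=0 $3=13 $4=13 $5=13
PC=10 and  $4, $5, $1        | $0=0 $1=11 $2=0 $3=13 $4=9 $5=13

$0=0 $1=11 $2=0 $3=13 $4=9 $5=13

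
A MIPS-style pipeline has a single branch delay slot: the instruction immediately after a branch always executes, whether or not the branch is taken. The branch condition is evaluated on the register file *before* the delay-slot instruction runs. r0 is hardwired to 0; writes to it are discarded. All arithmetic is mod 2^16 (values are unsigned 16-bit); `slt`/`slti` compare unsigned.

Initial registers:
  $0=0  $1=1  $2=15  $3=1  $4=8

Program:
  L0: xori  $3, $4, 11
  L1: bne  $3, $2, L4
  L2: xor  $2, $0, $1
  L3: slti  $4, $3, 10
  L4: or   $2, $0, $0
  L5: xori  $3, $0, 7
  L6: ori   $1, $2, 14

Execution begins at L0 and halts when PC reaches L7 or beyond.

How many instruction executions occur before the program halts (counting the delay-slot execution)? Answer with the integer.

PC=0  xori  $3, $4, 11       | $0=0 $1=1 $2=15 $3=3 $4=8
PC=1  bne  $3, $2, L4        | $0=0 $1=1 $2=15 $3=3 $4=8  [TAKEN]
PC=2  xor  $2, $0, $1        | $0=0 $1=1 $2=1 $3=3 $4=8
PC=4  or   $2, $0, $0        | $0=0 $1=1 $2=0 $3=3 $4=8
PC=5  xori  $3, $0, 7        | $0=0 $1=1 $2=0 $3=7 $4=8
PC=6  ori   $1, $2, 14       | $0=0 $1=14 $2=0 $3=7 $4=8

6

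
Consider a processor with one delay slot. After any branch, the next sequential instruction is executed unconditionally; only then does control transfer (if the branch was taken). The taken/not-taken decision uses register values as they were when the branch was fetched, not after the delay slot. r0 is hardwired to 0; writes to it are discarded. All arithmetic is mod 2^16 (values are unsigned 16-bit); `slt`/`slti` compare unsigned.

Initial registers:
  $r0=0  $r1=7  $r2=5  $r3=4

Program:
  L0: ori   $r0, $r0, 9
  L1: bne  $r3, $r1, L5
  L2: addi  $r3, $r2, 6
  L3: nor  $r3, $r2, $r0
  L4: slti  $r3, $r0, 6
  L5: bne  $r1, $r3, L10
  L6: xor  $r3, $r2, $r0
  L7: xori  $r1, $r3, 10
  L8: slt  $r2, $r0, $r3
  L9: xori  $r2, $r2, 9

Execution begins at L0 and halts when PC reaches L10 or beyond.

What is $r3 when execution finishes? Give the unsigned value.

5

#0 ori   $r0, $r0, 9 ; 0/7/5/4
#1 bne  $r3, $r1, L5 ; 0/7/5/4 ; →target
#2 addi  $r3, $r2, 6 ; 0/7/5/11
#5 bne  $r1, $r3, L10 ; 0/7/5/11 ; →target
#6 xor  $r3, $r2, $r0 ; 0/7/5/5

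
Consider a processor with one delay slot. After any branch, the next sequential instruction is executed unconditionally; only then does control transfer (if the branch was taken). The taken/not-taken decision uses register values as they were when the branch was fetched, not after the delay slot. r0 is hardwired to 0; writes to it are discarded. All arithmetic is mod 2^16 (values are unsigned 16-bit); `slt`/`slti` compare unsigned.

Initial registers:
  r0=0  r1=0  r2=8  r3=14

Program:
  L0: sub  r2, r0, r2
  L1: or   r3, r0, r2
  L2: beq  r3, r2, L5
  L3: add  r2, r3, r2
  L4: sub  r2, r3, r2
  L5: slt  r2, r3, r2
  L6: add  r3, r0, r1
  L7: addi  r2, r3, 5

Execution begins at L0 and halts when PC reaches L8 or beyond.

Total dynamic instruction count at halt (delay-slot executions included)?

PC=0  sub  r2, r0, r2        | r0=0 r1=0 r2=65528 r3=14
PC=1  or   r3, r0, r2        | r0=0 r1=0 r2=65528 r3=65528
PC=2  beq  r3, r2, L5        | r0=0 r1=0 r2=65528 r3=65528  [TAKEN]
PC=3  add  r2, r3, r2        | r0=0 r1=0 r2=65520 r3=65528
PC=5  slt  r2, r3, r2        | r0=0 r1=0 r2=0 r3=65528
PC=6  add  r3, r0, r1        | r0=0 r1=0 r2=0 r3=0
PC=7  addi  r2, r3, 5        | r0=0 r1=0 r2=5 r3=0

7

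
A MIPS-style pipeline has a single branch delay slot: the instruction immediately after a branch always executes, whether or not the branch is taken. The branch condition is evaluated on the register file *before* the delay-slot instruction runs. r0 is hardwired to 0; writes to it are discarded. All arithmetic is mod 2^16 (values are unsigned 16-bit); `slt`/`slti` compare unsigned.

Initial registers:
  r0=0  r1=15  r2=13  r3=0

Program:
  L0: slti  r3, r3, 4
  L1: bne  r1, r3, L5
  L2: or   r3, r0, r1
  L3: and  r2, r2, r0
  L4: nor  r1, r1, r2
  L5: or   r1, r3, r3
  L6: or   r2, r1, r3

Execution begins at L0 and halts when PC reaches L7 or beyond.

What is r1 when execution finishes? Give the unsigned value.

15

#0 slti  r3, r3, 4 ; 0/15/13/1
#1 bne  r1, r3, L5 ; 0/15/13/1 ; →target
#2 or   r3, r0, r1 ; 0/15/13/15
#5 or   r1, r3, r3 ; 0/15/13/15
#6 or   r2, r1, r3 ; 0/15/15/15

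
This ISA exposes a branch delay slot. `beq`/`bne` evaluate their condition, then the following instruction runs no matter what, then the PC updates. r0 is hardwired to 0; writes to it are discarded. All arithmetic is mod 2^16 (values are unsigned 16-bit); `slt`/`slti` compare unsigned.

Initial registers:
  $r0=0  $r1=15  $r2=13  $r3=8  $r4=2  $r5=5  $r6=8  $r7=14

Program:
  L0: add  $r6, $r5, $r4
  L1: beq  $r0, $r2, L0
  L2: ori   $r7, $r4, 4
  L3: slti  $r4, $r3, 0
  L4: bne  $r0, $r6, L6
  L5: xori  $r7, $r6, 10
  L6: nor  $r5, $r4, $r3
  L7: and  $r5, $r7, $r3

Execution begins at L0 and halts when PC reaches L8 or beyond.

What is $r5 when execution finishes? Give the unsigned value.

PC=0  add  $r6, $r5, $r4     | $r0=0 $r1=15 $r2=13 $r3=8 $r4=2 $r5=5 $r6=7 $r7=14
PC=1  beq  $r0, $r2, L0      | $r0=0 $r1=15 $r2=13 $r3=8 $r4=2 $r5=5 $r6=7 $r7=14  [not taken]
PC=2  ori   $r7, $r4, 4      | $r0=0 $r1=15 $r2=13 $r3=8 $r4=2 $r5=5 $r6=7 $r7=6
PC=3  slti  $r4, $r3, 0      | $r0=0 $r1=15 $r2=13 $r3=8 $r4=0 $r5=5 $r6=7 $r7=6
PC=4  bne  $r0, $r6, L6      | $r0=0 $r1=15 $r2=13 $r3=8 $r4=0 $r5=5 $r6=7 $r7=6  [TAKEN]
PC=5  xori  $r7, $r6, 10     | $r0=0 $r1=15 $r2=13 $r3=8 $r4=0 $r5=5 $r6=7 $r7=13
PC=6  nor  $r5, $r4, $r3     | $r0=0 $r1=15 $r2=13 $r3=8 $r4=0 $r5=65527 $r6=7 $r7=13
PC=7  and  $r5, $r7, $r3     | $r0=0 $r1=15 $r2=13 $r3=8 $r4=0 $r5=8 $r6=7 $r7=13

8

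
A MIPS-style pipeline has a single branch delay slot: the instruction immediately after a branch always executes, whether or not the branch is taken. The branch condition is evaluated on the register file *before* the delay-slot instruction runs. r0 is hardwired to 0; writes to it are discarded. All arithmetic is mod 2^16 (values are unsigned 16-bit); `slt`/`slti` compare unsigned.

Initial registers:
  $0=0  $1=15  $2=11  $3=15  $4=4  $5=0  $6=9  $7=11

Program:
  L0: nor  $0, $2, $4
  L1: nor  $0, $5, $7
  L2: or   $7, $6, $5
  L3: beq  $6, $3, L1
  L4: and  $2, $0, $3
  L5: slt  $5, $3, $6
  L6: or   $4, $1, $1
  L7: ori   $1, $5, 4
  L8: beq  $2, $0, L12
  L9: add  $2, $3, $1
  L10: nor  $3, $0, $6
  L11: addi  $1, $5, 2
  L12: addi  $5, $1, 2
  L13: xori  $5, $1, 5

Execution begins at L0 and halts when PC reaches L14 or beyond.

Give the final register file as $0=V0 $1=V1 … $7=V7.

$0=0 $1=4 $2=19 $3=15 $4=15 $5=1 $6=9 $7=9

#0 nor  $0, $2, $4 ; 0/15/11/15/4/0/9/11
#1 nor  $0, $5, $7 ; 0/15/11/15/4/0/9/11
#2 or   $7, $6, $5 ; 0/15/11/15/4/0/9/9
#3 beq  $6, $3, L1 ; 0/15/11/15/4/0/9/9 ; →fallthru
#4 and  $2, $0, $3 ; 0/15/0/15/4/0/9/9
#5 slt  $5, $3, $6 ; 0/15/0/15/4/0/9/9
#6 or   $4, $1, $1 ; 0/15/0/15/15/0/9/9
#7 ori   $1, $5, 4 ; 0/4/0/15/15/0/9/9
#8 beq  $2, $0, L12 ; 0/4/0/15/15/0/9/9 ; →target
#9 add  $2, $3, $1 ; 0/4/19/15/15/0/9/9
#12 addi  $5, $1, 2 ; 0/4/19/15/15/6/9/9
#13 xori  $5, $1, 5 ; 0/4/19/15/15/1/9/9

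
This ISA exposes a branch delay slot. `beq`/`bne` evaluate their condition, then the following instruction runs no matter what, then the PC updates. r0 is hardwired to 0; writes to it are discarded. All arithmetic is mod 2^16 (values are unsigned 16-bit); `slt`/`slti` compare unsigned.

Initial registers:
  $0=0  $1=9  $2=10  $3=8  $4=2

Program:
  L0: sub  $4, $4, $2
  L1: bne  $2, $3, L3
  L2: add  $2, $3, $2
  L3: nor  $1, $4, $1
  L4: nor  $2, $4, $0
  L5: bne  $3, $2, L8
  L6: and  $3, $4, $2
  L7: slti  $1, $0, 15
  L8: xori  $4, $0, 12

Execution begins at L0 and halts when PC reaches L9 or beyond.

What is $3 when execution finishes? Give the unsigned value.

0

[0] sub  $4, $4, $2  →  {$0:0, $1:9, $2:10, $3:8, $4:65528}
[1] bne  $2, $3, L3  →  {$0:0, $1:9, $2:10, $3:8, $4:65528}  ⟨branch taken⟩
[2] add  $2, $3, $2  →  {$0:0, $1:9, $2:18, $3:8, $4:65528}
[3] nor  $1, $4, $1  →  {$0:0, $1:6, $2:18, $3:8, $4:65528}
[4] nor  $2, $4, $0  →  {$0:0, $1:6, $2:7, $3:8, $4:65528}
[5] bne  $3, $2, L8  →  {$0:0, $1:6, $2:7, $3:8, $4:65528}  ⟨branch taken⟩
[6] and  $3, $4, $2  →  {$0:0, $1:6, $2:7, $3:0, $4:65528}
[8] xori  $4, $0, 12  →  {$0:0, $1:6, $2:7, $3:0, $4:12}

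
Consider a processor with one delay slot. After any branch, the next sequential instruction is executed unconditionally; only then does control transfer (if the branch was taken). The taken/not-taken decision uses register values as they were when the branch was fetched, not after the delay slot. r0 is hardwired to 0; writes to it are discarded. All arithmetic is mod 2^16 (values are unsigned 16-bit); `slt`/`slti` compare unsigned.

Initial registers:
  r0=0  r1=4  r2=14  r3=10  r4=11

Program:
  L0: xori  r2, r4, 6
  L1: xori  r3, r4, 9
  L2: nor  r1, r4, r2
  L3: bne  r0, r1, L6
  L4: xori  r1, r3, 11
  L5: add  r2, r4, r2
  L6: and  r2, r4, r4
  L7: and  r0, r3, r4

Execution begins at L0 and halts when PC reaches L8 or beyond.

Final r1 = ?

[0] xori  r2, r4, 6  →  {r0:0, r1:4, r2:13, r3:10, r4:11}
[1] xori  r3, r4, 9  →  {r0:0, r1:4, r2:13, r3:2, r4:11}
[2] nor  r1, r4, r2  →  {r0:0, r1:65520, r2:13, r3:2, r4:11}
[3] bne  r0, r1, L6  →  {r0:0, r1:65520, r2:13, r3:2, r4:11}  ⟨branch taken⟩
[4] xori  r1, r3, 11  →  {r0:0, r1:9, r2:13, r3:2, r4:11}
[6] and  r2, r4, r4  →  {r0:0, r1:9, r2:11, r3:2, r4:11}
[7] and  r0, r3, r4  →  {r0:0, r1:9, r2:11, r3:2, r4:11}

9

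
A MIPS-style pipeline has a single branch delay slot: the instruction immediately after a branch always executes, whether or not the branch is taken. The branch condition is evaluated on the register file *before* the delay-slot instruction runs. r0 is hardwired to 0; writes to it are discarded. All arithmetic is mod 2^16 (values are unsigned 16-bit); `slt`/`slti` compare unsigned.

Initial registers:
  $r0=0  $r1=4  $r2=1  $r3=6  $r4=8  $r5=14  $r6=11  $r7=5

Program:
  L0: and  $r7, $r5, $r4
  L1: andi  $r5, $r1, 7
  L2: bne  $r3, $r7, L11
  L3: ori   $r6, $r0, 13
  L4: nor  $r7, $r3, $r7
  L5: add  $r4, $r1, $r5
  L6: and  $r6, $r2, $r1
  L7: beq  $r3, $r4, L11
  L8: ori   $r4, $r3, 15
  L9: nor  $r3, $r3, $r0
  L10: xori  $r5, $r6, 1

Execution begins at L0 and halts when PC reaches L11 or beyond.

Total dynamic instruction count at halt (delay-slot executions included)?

4

  step pc=0: and  $r7, $r5, $r4  regs=(0,4,1,6,8,14,11,8)
  step pc=1: andi  $r5, $r1, 7  regs=(0,4,1,6,8,4,11,8)
  step pc=2: bne  $r3, $r7, L11  cond=T  regs=(0,4,1,6,8,4,11,8)
  step pc=3: ori   $r6, $r0, 13  regs=(0,4,1,6,8,4,13,8)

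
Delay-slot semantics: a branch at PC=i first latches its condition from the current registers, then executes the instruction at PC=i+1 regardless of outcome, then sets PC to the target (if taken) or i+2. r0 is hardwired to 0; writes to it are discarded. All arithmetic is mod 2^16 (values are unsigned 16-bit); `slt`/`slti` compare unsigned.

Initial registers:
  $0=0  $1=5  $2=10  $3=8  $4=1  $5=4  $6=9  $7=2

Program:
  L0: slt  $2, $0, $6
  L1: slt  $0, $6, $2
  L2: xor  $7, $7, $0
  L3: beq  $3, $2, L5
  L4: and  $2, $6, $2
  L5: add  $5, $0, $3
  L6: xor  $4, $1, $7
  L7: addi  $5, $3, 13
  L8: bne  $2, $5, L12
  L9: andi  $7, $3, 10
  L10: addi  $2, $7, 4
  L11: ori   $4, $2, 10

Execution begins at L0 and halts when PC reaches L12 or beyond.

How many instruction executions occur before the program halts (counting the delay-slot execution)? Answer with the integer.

10

#0 slt  $2, $0, $6 ; 0/5/1/8/1/4/9/2
#1 slt  $0, $6, $2 ; 0/5/1/8/1/4/9/2
#2 xor  $7, $7, $0 ; 0/5/1/8/1/4/9/2
#3 beq  $3, $2, L5 ; 0/5/1/8/1/4/9/2 ; →fallthru
#4 and  $2, $6, $2 ; 0/5/1/8/1/4/9/2
#5 add  $5, $0, $3 ; 0/5/1/8/1/8/9/2
#6 xor  $4, $1, $7 ; 0/5/1/8/7/8/9/2
#7 addi  $5, $3, 13 ; 0/5/1/8/7/21/9/2
#8 bne  $2, $5, L12 ; 0/5/1/8/7/21/9/2 ; →target
#9 andi  $7, $3, 10 ; 0/5/1/8/7/21/9/8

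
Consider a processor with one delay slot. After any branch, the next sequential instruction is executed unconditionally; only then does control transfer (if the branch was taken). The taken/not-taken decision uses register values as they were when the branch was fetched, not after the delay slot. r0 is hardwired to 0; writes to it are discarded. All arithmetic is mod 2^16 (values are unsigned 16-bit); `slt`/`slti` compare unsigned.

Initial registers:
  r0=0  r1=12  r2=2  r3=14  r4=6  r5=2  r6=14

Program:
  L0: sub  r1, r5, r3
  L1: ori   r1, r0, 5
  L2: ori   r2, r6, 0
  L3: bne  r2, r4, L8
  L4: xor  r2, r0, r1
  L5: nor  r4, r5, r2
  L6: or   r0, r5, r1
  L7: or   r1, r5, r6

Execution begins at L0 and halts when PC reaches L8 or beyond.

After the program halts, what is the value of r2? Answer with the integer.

5

  step pc=0: sub  r1, r5, r3  regs=(0,65524,2,14,6,2,14)
  step pc=1: ori   r1, r0, 5  regs=(0,5,2,14,6,2,14)
  step pc=2: ori   r2, r6, 0  regs=(0,5,14,14,6,2,14)
  step pc=3: bne  r2, r4, L8  cond=T  regs=(0,5,14,14,6,2,14)
  step pc=4: xor  r2, r0, r1  regs=(0,5,5,14,6,2,14)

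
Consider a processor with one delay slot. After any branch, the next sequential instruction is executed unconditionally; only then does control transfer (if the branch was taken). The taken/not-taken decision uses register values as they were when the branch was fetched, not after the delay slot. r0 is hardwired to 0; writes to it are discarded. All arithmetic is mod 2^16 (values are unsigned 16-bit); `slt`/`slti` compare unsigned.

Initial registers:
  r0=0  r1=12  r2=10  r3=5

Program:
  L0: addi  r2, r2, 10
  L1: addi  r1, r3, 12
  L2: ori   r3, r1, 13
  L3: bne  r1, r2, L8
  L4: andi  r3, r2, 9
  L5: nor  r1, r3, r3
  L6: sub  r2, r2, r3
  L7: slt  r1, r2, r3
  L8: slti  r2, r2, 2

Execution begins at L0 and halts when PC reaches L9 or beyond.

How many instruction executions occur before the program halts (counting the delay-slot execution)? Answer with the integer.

#0 addi  r2, r2, 10 ; 0/12/20/5
#1 addi  r1, r3, 12 ; 0/17/20/5
#2 ori   r3, r1, 13 ; 0/17/20/29
#3 bne  r1, r2, L8 ; 0/17/20/29 ; →target
#4 andi  r3, r2, 9 ; 0/17/20/0
#8 slti  r2, r2, 2 ; 0/17/0/0

6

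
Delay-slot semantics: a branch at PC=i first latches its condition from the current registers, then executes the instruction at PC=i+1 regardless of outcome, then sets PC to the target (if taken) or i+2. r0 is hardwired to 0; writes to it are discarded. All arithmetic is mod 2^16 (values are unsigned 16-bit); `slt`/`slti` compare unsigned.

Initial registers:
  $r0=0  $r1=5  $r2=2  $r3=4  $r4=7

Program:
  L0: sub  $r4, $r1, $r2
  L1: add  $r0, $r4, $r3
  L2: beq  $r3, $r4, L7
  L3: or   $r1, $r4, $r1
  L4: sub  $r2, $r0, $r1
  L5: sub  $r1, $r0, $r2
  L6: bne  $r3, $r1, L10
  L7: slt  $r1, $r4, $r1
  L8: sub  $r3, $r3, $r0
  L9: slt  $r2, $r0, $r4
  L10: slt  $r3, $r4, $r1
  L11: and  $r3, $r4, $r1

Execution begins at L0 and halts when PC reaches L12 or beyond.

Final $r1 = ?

1

#0 sub  $r4, $r1, $r2 ; 0/5/2/4/3
#1 add  $r0, $r4, $r3 ; 0/5/2/4/3
#2 beq  $r3, $r4, L7 ; 0/5/2/4/3 ; →fallthru
#3 or   $r1, $r4, $r1 ; 0/7/2/4/3
#4 sub  $r2, $r0, $r1 ; 0/7/65529/4/3
#5 sub  $r1, $r0, $r2 ; 0/7/65529/4/3
#6 bne  $r3, $r1, L10 ; 0/7/65529/4/3 ; →target
#7 slt  $r1, $r4, $r1 ; 0/1/65529/4/3
#10 slt  $r3, $r4, $r1 ; 0/1/65529/0/3
#11 and  $r3, $r4, $r1 ; 0/1/65529/1/3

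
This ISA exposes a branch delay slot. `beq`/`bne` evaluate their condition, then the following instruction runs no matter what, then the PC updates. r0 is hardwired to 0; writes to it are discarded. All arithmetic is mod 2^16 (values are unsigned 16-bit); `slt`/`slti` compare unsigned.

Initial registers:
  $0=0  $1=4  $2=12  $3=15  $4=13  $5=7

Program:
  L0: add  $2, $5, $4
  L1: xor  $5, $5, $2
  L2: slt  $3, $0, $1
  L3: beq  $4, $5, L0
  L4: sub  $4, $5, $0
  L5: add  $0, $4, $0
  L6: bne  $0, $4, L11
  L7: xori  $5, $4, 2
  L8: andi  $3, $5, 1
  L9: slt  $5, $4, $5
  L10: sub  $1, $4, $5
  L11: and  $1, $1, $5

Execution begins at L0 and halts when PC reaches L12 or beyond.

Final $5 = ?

[0] add  $2, $5, $4  →  {$0:0, $1:4, $2:20, $3:15, $4:13, $5:7}
[1] xor  $5, $5, $2  →  {$0:0, $1:4, $2:20, $3:15, $4:13, $5:19}
[2] slt  $3, $0, $1  →  {$0:0, $1:4, $2:20, $3:1, $4:13, $5:19}
[3] beq  $4, $5, L0  →  {$0:0, $1:4, $2:20, $3:1, $4:13, $5:19}  ⟨branch fallthrough⟩
[4] sub  $4, $5, $0  →  {$0:0, $1:4, $2:20, $3:1, $4:19, $5:19}
[5] add  $0, $4, $0  →  {$0:0, $1:4, $2:20, $3:1, $4:19, $5:19}
[6] bne  $0, $4, L11  →  {$0:0, $1:4, $2:20, $3:1, $4:19, $5:19}  ⟨branch taken⟩
[7] xori  $5, $4, 2  →  {$0:0, $1:4, $2:20, $3:1, $4:19, $5:17}
[11] and  $1, $1, $5  →  {$0:0, $1:0, $2:20, $3:1, $4:19, $5:17}

17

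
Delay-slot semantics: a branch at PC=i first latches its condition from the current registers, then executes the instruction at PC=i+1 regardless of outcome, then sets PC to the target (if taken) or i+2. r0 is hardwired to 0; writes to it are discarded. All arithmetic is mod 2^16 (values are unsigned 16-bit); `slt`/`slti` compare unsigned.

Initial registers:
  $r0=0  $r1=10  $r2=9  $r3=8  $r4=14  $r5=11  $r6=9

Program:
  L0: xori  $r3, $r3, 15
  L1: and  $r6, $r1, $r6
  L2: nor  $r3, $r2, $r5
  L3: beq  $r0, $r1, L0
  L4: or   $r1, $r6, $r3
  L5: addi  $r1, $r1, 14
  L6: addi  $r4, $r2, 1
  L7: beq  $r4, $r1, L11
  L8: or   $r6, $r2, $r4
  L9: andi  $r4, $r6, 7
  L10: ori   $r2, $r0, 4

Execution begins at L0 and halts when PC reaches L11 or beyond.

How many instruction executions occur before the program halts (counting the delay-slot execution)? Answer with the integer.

9

PC=0  xori  $r3, $r3, 15     | $r0=0 $r1=10 $r2=9 $r3=7 $r4=14 $r5=11 $r6=9
PC=1  and  $r6, $r1, $r6     | $r0=0 $r1=10 $r2=9 $r3=7 $r4=14 $r5=11 $r6=8
PC=2  nor  $r3, $r2, $r5     | $r0=0 $r1=10 $r2=9 $r3=65524 $r4=14 $r5=11 $r6=8
PC=3  beq  $r0, $r1, L0      | $r0=0 $r1=10 $r2=9 $r3=65524 $r4=14 $r5=11 $r6=8  [not taken]
PC=4  or   $r1, $r6, $r3     | $r0=0 $r1=65532 $r2=9 $r3=65524 $r4=14 $r5=11 $r6=8
PC=5  addi  $r1, $r1, 14     | $r0=0 $r1=10 $r2=9 $r3=65524 $r4=14 $r5=11 $r6=8
PC=6  addi  $r4, $r2, 1      | $r0=0 $r1=10 $r2=9 $r3=65524 $r4=10 $r5=11 $r6=8
PC=7  beq  $r4, $r1, L11     | $r0=0 $r1=10 $r2=9 $r3=65524 $r4=10 $r5=11 $r6=8  [TAKEN]
PC=8  or   $r6, $r2, $r4     | $r0=0 $r1=10 $r2=9 $r3=65524 $r4=10 $r5=11 $r6=11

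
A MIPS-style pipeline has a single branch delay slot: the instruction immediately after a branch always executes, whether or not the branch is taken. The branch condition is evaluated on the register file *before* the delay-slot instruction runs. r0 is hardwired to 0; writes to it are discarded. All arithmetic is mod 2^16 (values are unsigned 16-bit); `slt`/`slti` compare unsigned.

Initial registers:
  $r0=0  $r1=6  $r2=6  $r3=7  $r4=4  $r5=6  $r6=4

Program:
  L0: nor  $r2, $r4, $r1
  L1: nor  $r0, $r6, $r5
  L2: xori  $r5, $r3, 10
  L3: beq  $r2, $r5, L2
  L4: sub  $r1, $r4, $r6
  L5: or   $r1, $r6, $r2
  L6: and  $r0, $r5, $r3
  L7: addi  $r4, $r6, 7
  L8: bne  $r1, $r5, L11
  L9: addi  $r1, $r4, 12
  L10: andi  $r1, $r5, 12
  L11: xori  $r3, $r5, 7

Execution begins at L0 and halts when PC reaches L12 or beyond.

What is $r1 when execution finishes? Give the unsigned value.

#0 nor  $r2, $r4, $r1 ; 0/6/65529/7/4/6/4
#1 nor  $r0, $r6, $r5 ; 0/6/65529/7/4/6/4
#2 xori  $r5, $r3, 10 ; 0/6/65529/7/4/13/4
#3 beq  $r2, $r5, L2 ; 0/6/65529/7/4/13/4 ; →fallthru
#4 sub  $r1, $r4, $r6 ; 0/0/65529/7/4/13/4
#5 or   $r1, $r6, $r2 ; 0/65533/65529/7/4/13/4
#6 and  $r0, $r5, $r3 ; 0/65533/65529/7/4/13/4
#7 addi  $r4, $r6, 7 ; 0/65533/65529/7/11/13/4
#8 bne  $r1, $r5, L11 ; 0/65533/65529/7/11/13/4 ; →target
#9 addi  $r1, $r4, 12 ; 0/23/65529/7/11/13/4
#11 xori  $r3, $r5, 7 ; 0/23/65529/10/11/13/4

23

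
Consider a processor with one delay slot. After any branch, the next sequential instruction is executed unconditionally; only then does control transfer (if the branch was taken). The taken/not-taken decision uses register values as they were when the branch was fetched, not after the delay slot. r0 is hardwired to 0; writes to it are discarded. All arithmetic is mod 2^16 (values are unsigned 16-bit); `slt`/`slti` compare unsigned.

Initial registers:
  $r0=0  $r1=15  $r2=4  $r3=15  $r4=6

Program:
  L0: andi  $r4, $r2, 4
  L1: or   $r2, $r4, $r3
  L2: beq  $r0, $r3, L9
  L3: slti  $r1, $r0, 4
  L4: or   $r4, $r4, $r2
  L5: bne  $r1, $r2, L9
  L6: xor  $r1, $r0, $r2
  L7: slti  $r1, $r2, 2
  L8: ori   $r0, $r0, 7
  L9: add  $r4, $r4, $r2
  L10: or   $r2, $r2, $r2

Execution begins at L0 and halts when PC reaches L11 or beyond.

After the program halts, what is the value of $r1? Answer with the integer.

15

#0 andi  $r4, $r2, 4 ; 0/15/4/15/4
#1 or   $r2, $r4, $r3 ; 0/15/15/15/4
#2 beq  $r0, $r3, L9 ; 0/15/15/15/4 ; →fallthru
#3 slti  $r1, $r0, 4 ; 0/1/15/15/4
#4 or   $r4, $r4, $r2 ; 0/1/15/15/15
#5 bne  $r1, $r2, L9 ; 0/1/15/15/15 ; →target
#6 xor  $r1, $r0, $r2 ; 0/15/15/15/15
#9 add  $r4, $r4, $r2 ; 0/15/15/15/30
#10 or   $r2, $r2, $r2 ; 0/15/15/15/30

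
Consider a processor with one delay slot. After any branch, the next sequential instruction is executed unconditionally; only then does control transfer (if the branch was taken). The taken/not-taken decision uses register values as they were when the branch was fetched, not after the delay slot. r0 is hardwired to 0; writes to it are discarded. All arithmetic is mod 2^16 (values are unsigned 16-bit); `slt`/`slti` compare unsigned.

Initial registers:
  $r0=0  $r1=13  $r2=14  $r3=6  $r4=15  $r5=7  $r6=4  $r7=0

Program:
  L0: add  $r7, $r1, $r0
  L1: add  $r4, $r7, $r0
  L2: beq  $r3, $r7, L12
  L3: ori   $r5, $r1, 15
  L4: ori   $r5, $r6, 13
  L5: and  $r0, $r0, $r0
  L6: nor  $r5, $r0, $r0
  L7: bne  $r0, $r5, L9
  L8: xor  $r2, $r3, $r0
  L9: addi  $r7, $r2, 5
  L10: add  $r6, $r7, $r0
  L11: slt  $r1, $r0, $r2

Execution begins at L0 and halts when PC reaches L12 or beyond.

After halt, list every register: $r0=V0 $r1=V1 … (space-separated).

$r0=0 $r1=1 $r2=6 $r3=6 $r4=13 $r5=65535 $r6=11 $r7=11

[0] add  $r7, $r1, $r0  →  {$r0:0, $r1:13, $r2:14, $r3:6, $r4:15, $r5:7, $r6:4, $r7:13}
[1] add  $r4, $r7, $r0  →  {$r0:0, $r1:13, $r2:14, $r3:6, $r4:13, $r5:7, $r6:4, $r7:13}
[2] beq  $r3, $r7, L12  →  {$r0:0, $r1:13, $r2:14, $r3:6, $r4:13, $r5:7, $r6:4, $r7:13}  ⟨branch fallthrough⟩
[3] ori   $r5, $r1, 15  →  {$r0:0, $r1:13, $r2:14, $r3:6, $r4:13, $r5:15, $r6:4, $r7:13}
[4] ori   $r5, $r6, 13  →  {$r0:0, $r1:13, $r2:14, $r3:6, $r4:13, $r5:13, $r6:4, $r7:13}
[5] and  $r0, $r0, $r0  →  {$r0:0, $r1:13, $r2:14, $r3:6, $r4:13, $r5:13, $r6:4, $r7:13}
[6] nor  $r5, $r0, $r0  →  {$r0:0, $r1:13, $r2:14, $r3:6, $r4:13, $r5:65535, $r6:4, $r7:13}
[7] bne  $r0, $r5, L9  →  {$r0:0, $r1:13, $r2:14, $r3:6, $r4:13, $r5:65535, $r6:4, $r7:13}  ⟨branch taken⟩
[8] xor  $r2, $r3, $r0  →  {$r0:0, $r1:13, $r2:6, $r3:6, $r4:13, $r5:65535, $r6:4, $r7:13}
[9] addi  $r7, $r2, 5  →  {$r0:0, $r1:13, $r2:6, $r3:6, $r4:13, $r5:65535, $r6:4, $r7:11}
[10] add  $r6, $r7, $r0  →  {$r0:0, $r1:13, $r2:6, $r3:6, $r4:13, $r5:65535, $r6:11, $r7:11}
[11] slt  $r1, $r0, $r2  →  {$r0:0, $r1:1, $r2:6, $r3:6, $r4:13, $r5:65535, $r6:11, $r7:11}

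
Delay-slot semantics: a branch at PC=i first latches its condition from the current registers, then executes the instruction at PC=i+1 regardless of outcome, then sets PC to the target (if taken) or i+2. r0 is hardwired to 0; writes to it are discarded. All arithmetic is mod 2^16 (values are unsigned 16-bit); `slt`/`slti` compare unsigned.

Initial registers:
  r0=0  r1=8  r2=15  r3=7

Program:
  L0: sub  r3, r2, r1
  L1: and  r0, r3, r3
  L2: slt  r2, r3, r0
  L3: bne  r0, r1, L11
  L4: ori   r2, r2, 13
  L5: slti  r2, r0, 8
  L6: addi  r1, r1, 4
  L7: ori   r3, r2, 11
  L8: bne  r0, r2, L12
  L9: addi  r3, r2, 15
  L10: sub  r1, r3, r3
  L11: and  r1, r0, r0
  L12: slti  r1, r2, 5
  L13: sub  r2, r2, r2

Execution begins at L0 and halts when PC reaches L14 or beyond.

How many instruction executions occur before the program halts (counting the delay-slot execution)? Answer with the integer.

#0 sub  r3, r2, r1 ; 0/8/15/7
#1 and  r0, r3, r3 ; 0/8/15/7
#2 slt  r2, r3, r0 ; 0/8/0/7
#3 bne  r0, r1, L11 ; 0/8/0/7 ; →target
#4 ori   r2, r2, 13 ; 0/8/13/7
#11 and  r1, r0, r0 ; 0/0/13/7
#12 slti  r1, r2, 5 ; 0/0/13/7
#13 sub  r2, r2, r2 ; 0/0/0/7

8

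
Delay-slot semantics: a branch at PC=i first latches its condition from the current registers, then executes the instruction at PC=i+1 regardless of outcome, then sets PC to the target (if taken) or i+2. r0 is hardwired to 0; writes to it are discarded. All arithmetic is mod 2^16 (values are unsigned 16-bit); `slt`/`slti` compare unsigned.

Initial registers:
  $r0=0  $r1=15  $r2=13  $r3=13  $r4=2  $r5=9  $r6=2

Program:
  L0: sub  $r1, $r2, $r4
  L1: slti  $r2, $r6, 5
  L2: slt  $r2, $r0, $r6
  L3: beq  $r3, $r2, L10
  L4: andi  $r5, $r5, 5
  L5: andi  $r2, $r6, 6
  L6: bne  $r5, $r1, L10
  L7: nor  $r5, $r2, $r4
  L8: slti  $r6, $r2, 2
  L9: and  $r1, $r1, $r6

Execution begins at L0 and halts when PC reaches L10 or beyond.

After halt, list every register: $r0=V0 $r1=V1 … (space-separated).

$r0=0 $r1=11 $r2=2 $r3=13 $r4=2 $r5=65533 $r6=2

  step pc=0: sub  $r1, $r2, $r4  regs=(0,11,13,13,2,9,2)
  step pc=1: slti  $r2, $r6, 5  regs=(0,11,1,13,2,9,2)
  step pc=2: slt  $r2, $r0, $r6  regs=(0,11,1,13,2,9,2)
  step pc=3: beq  $r3, $r2, L10  cond=F  regs=(0,11,1,13,2,9,2)
  step pc=4: andi  $r5, $r5, 5  regs=(0,11,1,13,2,1,2)
  step pc=5: andi  $r2, $r6, 6  regs=(0,11,2,13,2,1,2)
  step pc=6: bne  $r5, $r1, L10  cond=T  regs=(0,11,2,13,2,1,2)
  step pc=7: nor  $r5, $r2, $r4  regs=(0,11,2,13,2,65533,2)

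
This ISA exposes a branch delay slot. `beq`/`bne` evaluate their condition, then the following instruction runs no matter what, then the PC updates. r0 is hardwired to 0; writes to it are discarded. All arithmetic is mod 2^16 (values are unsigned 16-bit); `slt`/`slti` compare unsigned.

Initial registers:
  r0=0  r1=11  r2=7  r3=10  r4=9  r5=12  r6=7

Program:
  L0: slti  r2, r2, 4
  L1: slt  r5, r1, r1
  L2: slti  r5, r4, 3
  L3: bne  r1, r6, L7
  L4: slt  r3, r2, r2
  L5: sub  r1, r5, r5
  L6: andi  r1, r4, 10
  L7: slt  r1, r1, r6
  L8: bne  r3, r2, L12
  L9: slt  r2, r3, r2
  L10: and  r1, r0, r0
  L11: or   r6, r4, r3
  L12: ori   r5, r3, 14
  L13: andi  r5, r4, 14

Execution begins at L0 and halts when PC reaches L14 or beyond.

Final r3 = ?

  step pc=0: slti  r2, r2, 4  regs=(0,11,0,10,9,12,7)
  step pc=1: slt  r5, r1, r1  regs=(0,11,0,10,9,0,7)
  step pc=2: slti  r5, r4, 3  regs=(0,11,0,10,9,0,7)
  step pc=3: bne  r1, r6, L7  cond=T  regs=(0,11,0,10,9,0,7)
  step pc=4: slt  r3, r2, r2  regs=(0,11,0,0,9,0,7)
  step pc=7: slt  r1, r1, r6  regs=(0,0,0,0,9,0,7)
  step pc=8: bne  r3, r2, L12  cond=F  regs=(0,0,0,0,9,0,7)
  step pc=9: slt  r2, r3, r2  regs=(0,0,0,0,9,0,7)
  step pc=10: and  r1, r0, r0  regs=(0,0,0,0,9,0,7)
  step pc=11: or   r6, r4, r3  regs=(0,0,0,0,9,0,9)
  step pc=12: ori   r5, r3, 14  regs=(0,0,0,0,9,14,9)
  step pc=13: andi  r5, r4, 14  regs=(0,0,0,0,9,8,9)

0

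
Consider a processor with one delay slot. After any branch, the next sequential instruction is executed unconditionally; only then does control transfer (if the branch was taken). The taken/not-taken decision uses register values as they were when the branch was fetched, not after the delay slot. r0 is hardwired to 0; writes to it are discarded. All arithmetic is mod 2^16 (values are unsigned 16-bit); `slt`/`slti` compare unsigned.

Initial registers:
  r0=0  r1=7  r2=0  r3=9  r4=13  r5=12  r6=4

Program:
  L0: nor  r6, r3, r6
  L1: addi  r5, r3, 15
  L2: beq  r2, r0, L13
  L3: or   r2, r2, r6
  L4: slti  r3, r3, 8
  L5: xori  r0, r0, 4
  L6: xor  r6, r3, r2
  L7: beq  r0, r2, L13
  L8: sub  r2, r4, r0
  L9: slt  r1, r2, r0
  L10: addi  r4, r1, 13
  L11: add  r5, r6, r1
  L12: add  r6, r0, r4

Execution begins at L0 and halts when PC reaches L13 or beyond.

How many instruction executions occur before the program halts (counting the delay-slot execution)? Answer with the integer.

4

#0 nor  r6, r3, r6 ; 0/7/0/9/13/12/65522
#1 addi  r5, r3, 15 ; 0/7/0/9/13/24/65522
#2 beq  r2, r0, L13 ; 0/7/0/9/13/24/65522 ; →target
#3 or   r2, r2, r6 ; 0/7/65522/9/13/24/65522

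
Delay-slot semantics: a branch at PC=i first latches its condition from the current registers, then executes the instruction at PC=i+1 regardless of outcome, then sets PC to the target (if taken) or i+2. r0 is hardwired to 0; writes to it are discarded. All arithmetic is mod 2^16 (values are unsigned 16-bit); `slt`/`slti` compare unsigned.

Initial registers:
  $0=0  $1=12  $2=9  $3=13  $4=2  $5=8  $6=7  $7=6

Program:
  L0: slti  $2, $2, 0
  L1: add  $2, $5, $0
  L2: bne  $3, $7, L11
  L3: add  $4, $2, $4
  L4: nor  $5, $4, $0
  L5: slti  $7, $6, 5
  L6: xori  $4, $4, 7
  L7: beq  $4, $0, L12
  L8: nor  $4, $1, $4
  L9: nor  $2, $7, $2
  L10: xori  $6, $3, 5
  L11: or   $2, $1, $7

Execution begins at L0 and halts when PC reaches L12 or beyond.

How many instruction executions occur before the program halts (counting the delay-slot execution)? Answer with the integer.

[0] slti  $2, $2, 0  →  {$0:0, $1:12, $2:0, $3:13, $4:2, $5:8, $6:7, $7:6}
[1] add  $2, $5, $0  →  {$0:0, $1:12, $2:8, $3:13, $4:2, $5:8, $6:7, $7:6}
[2] bne  $3, $7, L11  →  {$0:0, $1:12, $2:8, $3:13, $4:2, $5:8, $6:7, $7:6}  ⟨branch taken⟩
[3] add  $4, $2, $4  →  {$0:0, $1:12, $2:8, $3:13, $4:10, $5:8, $6:7, $7:6}
[11] or   $2, $1, $7  →  {$0:0, $1:12, $2:14, $3:13, $4:10, $5:8, $6:7, $7:6}

5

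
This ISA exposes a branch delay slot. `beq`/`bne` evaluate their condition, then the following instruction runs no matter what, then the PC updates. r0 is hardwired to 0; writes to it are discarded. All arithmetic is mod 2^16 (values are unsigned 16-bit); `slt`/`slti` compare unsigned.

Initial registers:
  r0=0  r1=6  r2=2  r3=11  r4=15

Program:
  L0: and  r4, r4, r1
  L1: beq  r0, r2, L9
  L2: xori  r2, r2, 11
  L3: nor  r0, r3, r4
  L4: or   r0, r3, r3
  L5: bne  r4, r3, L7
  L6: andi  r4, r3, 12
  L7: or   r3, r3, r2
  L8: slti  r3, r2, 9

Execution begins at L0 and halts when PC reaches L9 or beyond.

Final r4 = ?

8

[0] and  r4, r4, r1  →  {r0:0, r1:6, r2:2, r3:11, r4:6}
[1] beq  r0, r2, L9  →  {r0:0, r1:6, r2:2, r3:11, r4:6}  ⟨branch fallthrough⟩
[2] xori  r2, r2, 11  →  {r0:0, r1:6, r2:9, r3:11, r4:6}
[3] nor  r0, r3, r4  →  {r0:0, r1:6, r2:9, r3:11, r4:6}
[4] or   r0, r3, r3  →  {r0:0, r1:6, r2:9, r3:11, r4:6}
[5] bne  r4, r3, L7  →  {r0:0, r1:6, r2:9, r3:11, r4:6}  ⟨branch taken⟩
[6] andi  r4, r3, 12  →  {r0:0, r1:6, r2:9, r3:11, r4:8}
[7] or   r3, r3, r2  →  {r0:0, r1:6, r2:9, r3:11, r4:8}
[8] slti  r3, r2, 9  →  {r0:0, r1:6, r2:9, r3:0, r4:8}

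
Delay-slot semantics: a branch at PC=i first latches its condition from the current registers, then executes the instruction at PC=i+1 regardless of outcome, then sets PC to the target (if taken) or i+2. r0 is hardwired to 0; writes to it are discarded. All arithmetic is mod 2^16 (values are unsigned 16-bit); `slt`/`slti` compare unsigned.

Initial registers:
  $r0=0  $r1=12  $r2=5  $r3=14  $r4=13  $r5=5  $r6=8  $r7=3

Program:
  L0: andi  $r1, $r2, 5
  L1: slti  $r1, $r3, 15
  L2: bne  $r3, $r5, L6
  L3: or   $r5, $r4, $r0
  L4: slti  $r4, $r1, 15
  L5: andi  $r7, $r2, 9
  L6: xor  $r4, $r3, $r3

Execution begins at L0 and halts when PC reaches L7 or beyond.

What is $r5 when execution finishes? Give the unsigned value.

[0] andi  $r1, $r2, 5  →  {$r0:0, $r1:5, $r2:5, $r3:14, $r4:13, $r5:5, $r6:8, $r7:3}
[1] slti  $r1, $r3, 15  →  {$r0:0, $r1:1, $r2:5, $r3:14, $r4:13, $r5:5, $r6:8, $r7:3}
[2] bne  $r3, $r5, L6  →  {$r0:0, $r1:1, $r2:5, $r3:14, $r4:13, $r5:5, $r6:8, $r7:3}  ⟨branch taken⟩
[3] or   $r5, $r4, $r0  →  {$r0:0, $r1:1, $r2:5, $r3:14, $r4:13, $r5:13, $r6:8, $r7:3}
[6] xor  $r4, $r3, $r3  →  {$r0:0, $r1:1, $r2:5, $r3:14, $r4:0, $r5:13, $r6:8, $r7:3}

13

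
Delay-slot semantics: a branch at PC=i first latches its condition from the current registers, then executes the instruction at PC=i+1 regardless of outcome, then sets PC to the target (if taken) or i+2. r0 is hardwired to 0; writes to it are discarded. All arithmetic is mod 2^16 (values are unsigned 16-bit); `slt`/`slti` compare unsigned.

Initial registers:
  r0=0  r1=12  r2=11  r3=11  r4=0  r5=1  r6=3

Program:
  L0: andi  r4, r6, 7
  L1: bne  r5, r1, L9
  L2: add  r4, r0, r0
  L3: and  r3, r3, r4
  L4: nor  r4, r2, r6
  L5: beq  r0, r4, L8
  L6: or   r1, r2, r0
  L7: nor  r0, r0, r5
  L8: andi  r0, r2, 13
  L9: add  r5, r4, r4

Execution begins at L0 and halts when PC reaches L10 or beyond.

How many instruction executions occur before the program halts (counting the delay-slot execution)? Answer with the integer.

#0 andi  r4, r6, 7 ; 0/12/11/11/3/1/3
#1 bne  r5, r1, L9 ; 0/12/11/11/3/1/3 ; →target
#2 add  r4, r0, r0 ; 0/12/11/11/0/1/3
#9 add  r5, r4, r4 ; 0/12/11/11/0/0/3

4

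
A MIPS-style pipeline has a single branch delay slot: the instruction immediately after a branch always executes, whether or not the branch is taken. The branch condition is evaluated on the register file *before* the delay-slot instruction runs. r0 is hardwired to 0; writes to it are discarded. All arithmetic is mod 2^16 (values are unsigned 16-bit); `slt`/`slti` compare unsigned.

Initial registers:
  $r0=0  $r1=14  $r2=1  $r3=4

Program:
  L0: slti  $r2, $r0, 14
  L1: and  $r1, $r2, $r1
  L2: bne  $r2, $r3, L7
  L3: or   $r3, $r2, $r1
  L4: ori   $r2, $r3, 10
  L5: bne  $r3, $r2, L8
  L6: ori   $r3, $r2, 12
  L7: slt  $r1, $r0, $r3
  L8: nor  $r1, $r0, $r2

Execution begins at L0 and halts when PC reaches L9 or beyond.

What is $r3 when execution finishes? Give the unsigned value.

#0 slti  $r2, $r0, 14 ; 0/14/1/4
#1 and  $r1, $r2, $r1 ; 0/0/1/4
#2 bne  $r2, $r3, L7 ; 0/0/1/4 ; →target
#3 or   $r3, $r2, $r1 ; 0/0/1/1
#7 slt  $r1, $r0, $r3 ; 0/1/1/1
#8 nor  $r1, $r0, $r2 ; 0/65534/1/1

1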